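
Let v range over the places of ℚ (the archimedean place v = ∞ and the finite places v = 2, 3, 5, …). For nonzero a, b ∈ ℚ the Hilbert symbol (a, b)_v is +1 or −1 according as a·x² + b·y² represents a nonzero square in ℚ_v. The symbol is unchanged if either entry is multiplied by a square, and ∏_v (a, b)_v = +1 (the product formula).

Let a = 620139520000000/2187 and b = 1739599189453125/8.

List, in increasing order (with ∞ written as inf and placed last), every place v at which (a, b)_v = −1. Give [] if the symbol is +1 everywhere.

Mod squares: a ≡ 15015, b ≡ 154. Check v ∈ {∞, 2, 3, 5, 7, 11, 13}.
v=13: a=13^1·(≡7), b=13^4·(≡2) mod 13; (7|13)=-1, (2|13)=-1; (−1)^{1·4·6}·(-1)^4·(-1)^1 = -1.
v=5: a=5^7·(≡3), b=5^10·(≡4) mod 5; (3|5)=-1, (4|5)=+1; (−1)^{7·10·2}·(-1)^10·(+1)^7 = +1.
v=3: a=3^-7·(≡1), b=3^4·(≡1) mod 3; (1|3)=+1, (1|3)=+1; (−1)^{-7·4·1}·(+1)^4·(+1)^-7 = +1.
v=2: v_2(a)=16, v_2(b)=-3; units ≡ 7, 5 (mod 8); ε·ε+αω+βω = 1·0+16·1+-3·0 ≡ 0  ⇒  (a,b)_2 = +1.
v=7: a=7^1·(≡6), b=7^1·(≡4) mod 7; (6|7)=-1, (4|7)=+1; (−1)^{1·1·3}·(-1)^1·(+1)^1 = +1.
v=11: a=11^3·(≡9), b=11^1·(≡1) mod 11; (9|11)=+1, (1|11)=+1; (−1)^{3·1·5}·(+1)^1·(+1)^3 = -1.
v=∞: 15015 > 0 and 154 > 0  ⇒  (a,b)_∞ = +1.
Ram(15015, 154) = {11, 13}; no ℚ_11-point on the conic.

[11, 13]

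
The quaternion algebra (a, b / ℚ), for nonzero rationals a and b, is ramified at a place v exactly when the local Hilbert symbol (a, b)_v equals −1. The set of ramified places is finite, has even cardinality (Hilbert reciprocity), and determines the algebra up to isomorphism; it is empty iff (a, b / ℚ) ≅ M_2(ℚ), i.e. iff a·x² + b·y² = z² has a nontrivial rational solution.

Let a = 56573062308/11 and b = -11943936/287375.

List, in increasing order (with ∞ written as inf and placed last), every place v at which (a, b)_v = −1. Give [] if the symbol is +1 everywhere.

[5, 19, 29, 41]

(a, b) ≡ (483923, -95) mod (ℚ^×)²; places V = {2, 3, 5, 7, 11, 19, 29, 37, 41, ∞}.
(a,b)_2: α=2, β=14; u≡3, v≡1 (mod 8); ε(u)ε(v)=1·0, αω(v)=2·0, βω(u)=14·1; sum ≡ 0  ⇒  +1.
(a,b)_19: α=0, u≡2; β=-1, v≡15 (mod 19); (2|19)=-1, (15|19)=-1; sign (−1)^0·-1^-1·-1^0 = -1.
(a,b)_∞: sgn(483923)=+, sgn(-95)=−, so +1.
(a,b)_41: α=1, u≡39; β=0, v≡17 (mod 41); (39|41)=+1, (17|41)=-1; sign (−1)^0·+1^0·-1^1 = -1.
(a,b)_7: α=2, u≡3; β=0, v≡6 (mod 7); (3|7)=-1, (6|7)=-1; sign (−1)^0·-1^0·-1^2 = +1.
(a,b)_37: α=1, u≡23; β=0, v≡10 (mod 37); (23|37)=-1, (10|37)=+1; sign (−1)^0·-1^0·+1^1 = +1.
(a,b)_3: α=8, u≡2; β=6, v≡1 (mod 3); (2|3)=-1, (1|3)=+1; sign (−1)^0·-1^6·+1^8 = +1.
(a,b)_11: α=-1, u≡4; β=-2, v≡4 (mod 11); (4|11)=+1, (4|11)=+1; sign (−1)^0·+1^-2·+1^-1 = +1.
(a,b)_5: α=0, u≡3; β=-3, v≡1 (mod 5); (3|5)=-1, (1|5)=+1; sign (−1)^0·-1^-3·+1^0 = -1.
(a,b)_29: α=1, u≡10; β=0, v≡21 (mod 29); (10|29)=-1, (21|29)=-1; sign (−1)^0·-1^0·-1^1 = -1.
(483923, -95 / ℚ) ramifies at {5, 19, 29, 41}: a division algebra.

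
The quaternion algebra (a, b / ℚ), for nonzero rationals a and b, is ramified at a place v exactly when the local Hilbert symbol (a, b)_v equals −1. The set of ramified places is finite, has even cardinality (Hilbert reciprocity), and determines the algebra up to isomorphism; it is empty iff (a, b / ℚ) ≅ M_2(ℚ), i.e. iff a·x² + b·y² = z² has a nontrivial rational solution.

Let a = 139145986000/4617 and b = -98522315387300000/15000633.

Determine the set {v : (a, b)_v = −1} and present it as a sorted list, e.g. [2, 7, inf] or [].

(a, b) ≡ (4845, -9690) mod (ℚ^×)²; places V = {2, 3, 5, 7, 17, 19, ∞}.
(a,b)_7: α=2, u≡1; β=4, v≡5 (mod 7); (1|7)=+1, (5|7)=-1; sign (−1)^0·+1^4·-1^2 = +1.
(a,b)_17: α=5, u≡8; β=7, v≡9 (mod 17); (8|17)=+1, (9|17)=+1; sign (−1)^0·+1^7·+1^5 = +1.
(a,b)_19: α=-1, u≡3; β=-3, v≡14 (mod 19); (3|19)=-1, (14|19)=-1; sign (−1)^1·-1^-3·-1^-1 = -1.
(a,b)_∞: sgn(4845)=+, sgn(-9690)=−, so +1.
(a,b)_5: α=3, u≡4; β=5, v≡3 (mod 5); (4|5)=+1, (3|5)=-1; sign (−1)^0·+1^5·-1^3 = -1.
(a,b)_3: α=-5, u≡1; β=-7, v≡1 (mod 3); (1|3)=+1, (1|3)=+1; sign (−1)^1·+1^-7·+1^-5 = -1.
(a,b)_2: α=4, β=5; u≡5, v≡3 (mod 8); ε(u)ε(v)=0·1, αω(v)=4·1, βω(u)=5·1; sum ≡ 1  ⇒  -1.
(4845, -9690 / ℚ) ramifies at {2, 3, 5, 19}: a division algebra.

[2, 3, 5, 19]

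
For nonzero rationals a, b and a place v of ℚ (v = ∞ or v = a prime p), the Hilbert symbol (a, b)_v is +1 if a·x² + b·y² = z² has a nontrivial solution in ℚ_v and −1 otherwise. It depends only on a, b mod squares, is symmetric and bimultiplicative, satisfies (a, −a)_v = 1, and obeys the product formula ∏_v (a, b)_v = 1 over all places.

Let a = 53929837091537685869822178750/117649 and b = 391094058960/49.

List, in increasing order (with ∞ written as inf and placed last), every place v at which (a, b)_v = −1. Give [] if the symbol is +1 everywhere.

[2, 3, 11, 19]

(a, b) ≡ (44574, 17765) mod (ℚ^×)²; places V = {2, 3, 5, 7, 11, 17, 19, 23, ∞}.
(a,b)_2: α=1, β=4; u≡7, v≡5 (mod 8); ε(u)ε(v)=1·0, αω(v)=1·1, βω(u)=4·0; sum ≡ 1  ⇒  -1.
(a,b)_19: α=3, u≡5; β=1, v≡9 (mod 19); (5|19)=+1, (9|19)=+1; sign (−1)^1·+1^1·+1^3 = -1.
(a,b)_5: α=4, u≡4; β=1, v≡3 (mod 5); (4|5)=+1, (3|5)=-1; sign (−1)^0·+1^1·-1^4 = +1.
(a,b)_11: α=2, u≡6; β=1, v≡1 (mod 11); (6|11)=-1, (1|11)=+1; sign (−1)^0·-1^1·+1^2 = -1.
(a,b)_23: α=5, u≡3; β=2, v≡4 (mod 23); (3|23)=+1, (4|23)=+1; sign (−1)^0·+1^2·+1^5 = +1.
(a,b)_17: α=7, u≡4; β=3, v≡4 (mod 17); (4|17)=+1, (4|17)=+1; sign (−1)^0·+1^3·+1^7 = +1.
(a,b)_∞: sgn(44574)=+, sgn(17765)=+, so +1.
(a,b)_3: α=9, u≡2; β=2, v≡2 (mod 3); (2|3)=-1, (2|3)=-1; sign (−1)^0·-1^2·-1^9 = -1.
(a,b)_7: α=-6, u≡5; β=-2, v≡3 (mod 7); (5|7)=-1, (3|7)=-1; sign (−1)^0·-1^-2·-1^-6 = +1.
(44574, 17765 / ℚ) ramifies at {2, 3, 11, 19}: a division algebra.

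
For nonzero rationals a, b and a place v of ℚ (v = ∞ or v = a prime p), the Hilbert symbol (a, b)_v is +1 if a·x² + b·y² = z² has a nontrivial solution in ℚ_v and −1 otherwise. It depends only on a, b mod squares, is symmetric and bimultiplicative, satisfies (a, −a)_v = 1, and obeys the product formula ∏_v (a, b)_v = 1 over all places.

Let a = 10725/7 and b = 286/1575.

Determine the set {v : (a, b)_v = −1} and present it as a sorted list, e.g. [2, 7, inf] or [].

[2, 13]

Mod squares: a ≡ 3003, b ≡ 2002. Check v ∈ {∞, 2, 3, 5, 7, 11, 13}.
v=3: a=3^1·(≡2), b=3^-2·(≡1) mod 3; (2|3)=-1, (1|3)=+1; (−1)^{1·-2·1}·(-1)^-2·(+1)^1 = +1.
v=2: v_2(a)=0, v_2(b)=1; units ≡ 3, 1 (mod 8); ε·ε+αω+βω = 1·0+0·0+1·1 ≡ 1  ⇒  (a,b)_2 = -1.
v=7: a=7^-1·(≡1), b=7^-1·(≡6) mod 7; (1|7)=+1, (6|7)=-1; (−1)^{-1·-1·3}·(+1)^-1·(-1)^-1 = +1.
v=13: a=13^1·(≡12), b=13^1·(≡11) mod 13; (12|13)=+1, (11|13)=-1; (−1)^{1·1·6}·(+1)^1·(-1)^1 = -1.
v=11: a=11^1·(≡1), b=11^1·(≡2) mod 11; (1|11)=+1, (2|11)=-1; (−1)^{1·1·5}·(+1)^1·(-1)^1 = +1.
v=∞: 3003 > 0 and 2002 > 0  ⇒  (a,b)_∞ = +1.
v=5: a=5^2·(≡2), b=5^-2·(≡2) mod 5; (2|5)=-1, (2|5)=-1; (−1)^{2·-2·2}·(-1)^-2·(-1)^2 = +1.
Ram(3003, 2002) = {2, 13}; no ℚ_2-point on the conic.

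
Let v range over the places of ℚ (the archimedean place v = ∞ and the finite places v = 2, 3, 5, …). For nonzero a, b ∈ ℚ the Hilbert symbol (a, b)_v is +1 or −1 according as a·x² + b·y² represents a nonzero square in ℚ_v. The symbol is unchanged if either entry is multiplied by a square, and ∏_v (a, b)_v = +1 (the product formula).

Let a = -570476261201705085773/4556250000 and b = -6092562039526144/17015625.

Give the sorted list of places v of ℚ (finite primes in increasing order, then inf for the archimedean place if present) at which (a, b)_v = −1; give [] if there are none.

(a, b) ≡ (-5957, -34891) mod (ℚ^×)²; places V = {2, 3, 5, 7, 11, 13, 17, 23, 37, 41, ∞}.
(a,b)_23: α=1, u≡11; β=1, v≡1 (mod 23); (11|23)=-1, (1|23)=+1; sign (−1)^1·-1^1·+1^1 = +1.
(a,b)_3: α=-6, u≡1; β=-2, v≡2 (mod 3); (1|3)=+1, (2|3)=-1; sign (−1)^0·+1^-2·-1^-6 = +1.
(a,b)_11: α=0, u≡3; β=-2, v≡5 (mod 11); (3|11)=+1, (5|11)=+1; sign (−1)^0·+1^-2·+1^0 = +1.
(a,b)_5: α=-8, u≡3; β=-6, v≡4 (mod 5); (3|5)=-1, (4|5)=+1; sign (−1)^0·-1^-6·+1^-8 = +1.
(a,b)_17: α=4, u≡12; β=0, v≡6 (mod 17); (12|17)=-1, (6|17)=-1; sign (−1)^0·-1^0·-1^4 = +1.
(a,b)_41: α=4, u≡12; β=3, v≡2 (mod 41); (12|41)=-1, (2|41)=+1; sign (−1)^0·-1^3·+1^4 = -1.
(a,b)_2: α=-4, β=8; u≡3, v≡5 (mod 8); ε(u)ε(v)=1·0, αω(v)=-4·1, βω(u)=8·1; sum ≡ 0  ⇒  +1.
(a,b)_37: α=1, u≡23; β=1, v≡35 (mod 37); (23|37)=-1, (35|37)=-1; sign (−1)^0·-1^1·-1^1 = +1.
(a,b)_∞: sgn(-5957)=−, sgn(-34891)=−, so -1.
(a,b)_13: α=2, u≡4; β=2, v≡4 (mod 13); (4|13)=+1, (4|13)=+1; sign (−1)^0·+1^2·+1^2 = +1.
(a,b)_7: α=5, u≡5; β=4, v≡4 (mod 7); (5|7)=-1, (4|7)=+1; sign (−1)^0·-1^4·+1^5 = +1.
Ram(-5957, -34891) = {41, ∞}; no ℚ_41-point on the conic.

[41, inf]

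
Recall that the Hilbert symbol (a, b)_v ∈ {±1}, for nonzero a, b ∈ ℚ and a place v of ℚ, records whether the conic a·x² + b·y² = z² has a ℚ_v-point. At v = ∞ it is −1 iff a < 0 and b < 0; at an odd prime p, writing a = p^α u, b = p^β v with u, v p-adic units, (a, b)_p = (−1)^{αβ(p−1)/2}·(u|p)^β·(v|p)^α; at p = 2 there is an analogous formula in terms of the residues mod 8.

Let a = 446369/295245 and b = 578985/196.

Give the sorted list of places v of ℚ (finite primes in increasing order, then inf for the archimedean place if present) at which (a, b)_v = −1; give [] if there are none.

Mod squares: a ≡ 18445, b ≡ 4785. Check v ∈ {∞, 2, 3, 5, 7, 11, 17, 29, 31}.
v=∞: 18445 > 0 and 4785 > 0  ⇒  (a,b)_∞ = +1.
v=17: a=17^1·(≡10), b=17^0·(≡15) mod 17; (10|17)=-1, (15|17)=+1; (−1)^{1·0·8}·(-1)^0·(+1)^1 = +1.
v=7: a=7^1·(≡3), b=7^-2·(≡2) mod 7; (3|7)=-1, (2|7)=+1; (−1)^{1·-2·3}·(-1)^-2·(+1)^1 = +1.
v=5: a=5^-1·(≡1), b=5^1·(≡2) mod 5; (1|5)=+1, (2|5)=-1; (−1)^{-1·1·2}·(+1)^1·(-1)^-1 = -1.
v=2: v_2(a)=0, v_2(b)=-2; units ≡ 5, 1 (mod 8); ε·ε+αω+βω = 0·0+0·0+-2·1 ≡ 0  ⇒  (a,b)_2 = +1.
v=11: a=11^2·(≡3), b=11^3·(≡8) mod 11; (3|11)=+1, (8|11)=-1; (−1)^{2·3·5}·(+1)^3·(-1)^2 = +1.
v=31: a=31^1·(≡15), b=31^0·(≡6) mod 31; (15|31)=-1, (6|31)=-1; (−1)^{1·0·15}·(-1)^0·(-1)^1 = -1.
v=3: a=3^-10·(≡1), b=3^1·(≡2) mod 3; (1|3)=+1, (2|3)=-1; (−1)^{-10·1·1}·(+1)^1·(-1)^-10 = +1.
v=29: a=29^0·(≡7), b=29^1·(≡23) mod 29; (7|29)=+1, (23|29)=+1; (−1)^{0·1·14}·(+1)^1·(+1)^0 = +1.
Ram(18445, 4785) = {5, 31}; no ℚ_5-point on the conic.

[5, 31]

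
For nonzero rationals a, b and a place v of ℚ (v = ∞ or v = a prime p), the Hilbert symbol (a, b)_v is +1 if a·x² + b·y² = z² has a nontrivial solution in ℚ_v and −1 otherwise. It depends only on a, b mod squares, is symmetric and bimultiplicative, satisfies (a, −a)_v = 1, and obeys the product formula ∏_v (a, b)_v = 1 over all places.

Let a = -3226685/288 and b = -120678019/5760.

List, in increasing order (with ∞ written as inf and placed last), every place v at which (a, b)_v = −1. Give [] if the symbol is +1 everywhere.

Mod squares: a ≡ -22330, b ≡ -34510. Check v ∈ {∞, 2, 3, 5, 7, 11, 17, 29}.
v=11: a=11^1·(≡1), b=11^2·(≡6) mod 11; (1|11)=+1, (6|11)=-1; (−1)^{1·2·5}·(+1)^2·(-1)^1 = -1.
v=3: a=3^-2·(≡2), b=3^-2·(≡2) mod 3; (2|3)=-1, (2|3)=-1; (−1)^{-2·-2·1}·(-1)^-2·(-1)^-2 = +1.
v=7: a=7^1·(≡2), b=7^1·(≡5) mod 7; (2|7)=+1, (5|7)=-1; (−1)^{1·1·3}·(+1)^1·(-1)^1 = +1.
v=29: a=29^1·(≡25), b=29^1·(≡25) mod 29; (25|29)=+1, (25|29)=+1; (−1)^{1·1·14}·(+1)^1·(+1)^1 = +1.
v=17: a=17^2·(≡13), b=17^3·(≡5) mod 17; (13|17)=+1, (5|17)=-1; (−1)^{2·3·8}·(+1)^3·(-1)^2 = +1.
v=2: v_2(a)=-5, v_2(b)=-7; units ≡ 3, 1 (mod 8); ε·ε+αω+βω = 1·0+-5·0+-7·1 ≡ 1  ⇒  (a,b)_2 = -1.
v=5: a=5^1·(≡1), b=5^-1·(≡3) mod 5; (1|5)=+1, (3|5)=-1; (−1)^{1·-1·2}·(+1)^-1·(-1)^1 = -1.
v=∞: -22330 < 0 and -34510 < 0  ⇒  (a,b)_∞ = -1.
Ram(-22330, -34510) = {2, 5, 11, ∞}; no ℚ_2-point on the conic.

[2, 5, 11, inf]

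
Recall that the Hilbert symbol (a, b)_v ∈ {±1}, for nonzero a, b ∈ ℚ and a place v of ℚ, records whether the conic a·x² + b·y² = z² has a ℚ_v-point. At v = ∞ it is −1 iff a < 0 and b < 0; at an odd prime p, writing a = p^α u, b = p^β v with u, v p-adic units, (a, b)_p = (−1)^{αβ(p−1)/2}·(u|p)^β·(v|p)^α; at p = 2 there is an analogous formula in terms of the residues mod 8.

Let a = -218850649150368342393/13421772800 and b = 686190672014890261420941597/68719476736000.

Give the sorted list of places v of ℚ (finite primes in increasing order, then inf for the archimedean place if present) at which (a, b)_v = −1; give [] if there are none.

[17, 23]

Mod squares: a ≡ -754, b ≡ 16214770. Check v ∈ {∞, 2, 3, 5, 11, 13, 17, 23, 29}.
v=∞: -754 < 0 and 16214770 > 0  ⇒  (a,b)_∞ = +1.
v=11: a=11^2·(≡1), b=11^3·(≡3) mod 11; (1|11)=+1, (3|11)=+1; (−1)^{2·3·5}·(+1)^3·(+1)^2 = +1.
v=23: a=23^2·(≡19), b=23^3·(≡17) mod 23; (19|23)=-1, (17|23)=-1; (−1)^{2·3·11}·(-1)^3·(-1)^2 = -1.
v=5: a=5^-2·(≡1), b=5^-3·(≡4) mod 5; (1|5)=+1, (4|5)=+1; (−1)^{-2·-3·2}·(+1)^-3·(+1)^-2 = +1.
v=17: a=17^2·(≡7), b=17^3·(≡2) mod 17; (7|17)=-1, (2|17)=+1; (−1)^{2·3·8}·(-1)^3·(+1)^2 = -1.
v=13: a=13^1·(≡6), b=13^1·(≡7) mod 13; (6|13)=-1, (7|13)=-1; (−1)^{1·1·6}·(-1)^1·(-1)^1 = +1.
v=2: v_2(a)=-29, v_2(b)=-39; units ≡ 7, 1 (mod 8); ε·ε+αω+βω = 1·0+-29·0+-39·0 ≡ 0  ⇒  (a,b)_2 = +1.
v=3: a=3^22·(≡2), b=3^28·(≡1) mod 3; (2|3)=-1, (1|3)=+1; (−1)^{22·28·1}·(-1)^28·(+1)^22 = +1.
v=29: a=29^1·(≡3), b=29^1·(≡15) mod 29; (3|29)=-1, (15|29)=-1; (−1)^{1·1·14}·(-1)^1·(-1)^1 = +1.
|Ram(-754, 16214770)| = 2, even; anisotropic at {17, 23}.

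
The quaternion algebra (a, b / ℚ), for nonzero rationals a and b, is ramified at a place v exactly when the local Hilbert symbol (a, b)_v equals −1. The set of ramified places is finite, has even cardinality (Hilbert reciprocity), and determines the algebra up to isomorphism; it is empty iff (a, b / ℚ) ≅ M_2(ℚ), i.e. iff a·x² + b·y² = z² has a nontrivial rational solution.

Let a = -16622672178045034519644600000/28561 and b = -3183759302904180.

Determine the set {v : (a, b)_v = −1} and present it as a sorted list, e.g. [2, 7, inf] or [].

[5, 7, 37, inf]

Mod squares: a ≡ -27115, b ≡ -14245. Check v ∈ {∞, 2, 3, 5, 7, 11, 13, 17, 19, 23, 29, 37}.
v=11: a=11^5·(≡8), b=11^3·(≡3) mod 11; (8|11)=-1, (3|11)=+1; (−1)^{5·3·5}·(-1)^3·(+1)^5 = +1.
v=7: a=7^0·(≡3), b=7^1·(≡2) mod 7; (3|7)=-1, (2|7)=+1; (−1)^{0·1·3}·(-1)^1·(+1)^0 = -1.
v=19: a=19^2·(≡6), b=19^2·(≡16) mod 19; (6|19)=+1, (16|19)=+1; (−1)^{2·2·9}·(+1)^2·(+1)^2 = +1.
v=13: a=13^-4·(≡10), b=13^2·(≡10) mod 13; (10|13)=+1, (10|13)=+1; (−1)^{-4·2·6}·(+1)^2·(+1)^-4 = +1.
v=3: a=3^2·(≡2), b=3^2·(≡2) mod 3; (2|3)=-1, (2|3)=-1; (−1)^{2·2·1}·(-1)^2·(-1)^2 = +1.
v=∞: -27115 < 0 and -14245 < 0  ⇒  (a,b)_∞ = -1.
v=2: v_2(a)=6, v_2(b)=2; units ≡ 5, 3 (mod 8); ε·ε+αω+βω = 0·1+6·1+2·1 ≡ 0  ⇒  (a,b)_2 = +1.
v=37: a=37^2·(≡24), b=37^1·(≡6) mod 37; (24|37)=-1, (6|37)=-1; (−1)^{2·1·18}·(-1)^1·(-1)^2 = -1.
v=23: a=23^4·(≡8), b=23^0·(≡22) mod 23; (8|23)=+1, (22|23)=-1; (−1)^{4·0·11}·(+1)^0·(-1)^4 = +1.
v=17: a=17^1·(≡7), b=17^0·(≡8) mod 17; (7|17)=-1, (8|17)=+1; (−1)^{1·0·8}·(-1)^0·(+1)^1 = +1.
v=5: a=5^5·(≡3), b=5^1·(≡4) mod 5; (3|5)=-1, (4|5)=+1; (−1)^{5·1·2}·(-1)^1·(+1)^5 = -1.
v=29: a=29^3·(≡9), b=29^2·(≡20) mod 29; (9|29)=+1, (20|29)=+1; (−1)^{3·2·14}·(+1)^2·(+1)^3 = +1.
Ram(-27115, -14245) = {5, 7, 37, ∞}; no ℚ_5-point on the conic.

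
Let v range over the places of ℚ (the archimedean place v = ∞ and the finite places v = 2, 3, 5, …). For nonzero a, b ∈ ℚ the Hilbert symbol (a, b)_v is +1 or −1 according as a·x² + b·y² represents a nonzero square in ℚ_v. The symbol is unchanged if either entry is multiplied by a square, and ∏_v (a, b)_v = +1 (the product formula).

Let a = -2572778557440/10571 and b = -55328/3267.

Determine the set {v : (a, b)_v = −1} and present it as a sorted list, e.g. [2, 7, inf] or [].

(a, b) ≡ (-504735, -10374) mod (ℚ^×)²; places V = {2, 3, 5, 7, 11, 13, 19, 23, 31, ∞}.
(a,b)_5: α=1, u≡2; β=0, v≡1 (mod 5); (2|5)=-1, (1|5)=+1; sign (−1)^0·-1^0·+1^1 = +1.
(a,b)_19: α=1, u≡7; β=1, v≡5 (mod 19); (7|19)=+1, (5|19)=+1; sign (−1)^1·+1^1·+1^1 = -1.
(a,b)_11: α=-1, u≡2; β=-2, v≡7 (mod 11); (2|11)=-1, (7|11)=-1; sign (−1)^0·-1^-2·-1^-1 = -1.
(a,b)_31: α=-2, u≡18; β=0, v≡29 (mod 31); (18|31)=+1, (29|31)=-1; sign (−1)^0·+1^0·-1^-2 = +1.
(a,b)_3: α=5, u≡1; β=-3, v≡1 (mod 3); (1|3)=+1, (1|3)=+1; sign (−1)^1·+1^-3·+1^5 = -1.
(a,b)_23: α=1, u≡10; β=0, v≡10 (mod 23); (10|23)=-1, (10|23)=-1; sign (−1)^0·-1^0·-1^1 = -1.
(a,b)_∞: sgn(-504735)=−, sgn(-10374)=−, so -1.
(a,b)_13: α=2, u≡1; β=1, v≡2 (mod 13); (1|13)=+1, (2|13)=-1; sign (−1)^0·+1^1·-1^2 = +1.
(a,b)_2: α=12, β=5; u≡1, v≡5 (mod 8); ε(u)ε(v)=0·0, αω(v)=12·1, βω(u)=5·0; sum ≡ 0  ⇒  +1.
(a,b)_7: α=1, u≡2; β=1, v≡4 (mod 7); (2|7)=+1, (4|7)=+1; sign (−1)^1·+1^1·+1^1 = -1.
Ram(-504735, -10374) = {3, 7, 11, 19, 23, ∞}; no ℚ_3-point on the conic.

[3, 7, 11, 19, 23, inf]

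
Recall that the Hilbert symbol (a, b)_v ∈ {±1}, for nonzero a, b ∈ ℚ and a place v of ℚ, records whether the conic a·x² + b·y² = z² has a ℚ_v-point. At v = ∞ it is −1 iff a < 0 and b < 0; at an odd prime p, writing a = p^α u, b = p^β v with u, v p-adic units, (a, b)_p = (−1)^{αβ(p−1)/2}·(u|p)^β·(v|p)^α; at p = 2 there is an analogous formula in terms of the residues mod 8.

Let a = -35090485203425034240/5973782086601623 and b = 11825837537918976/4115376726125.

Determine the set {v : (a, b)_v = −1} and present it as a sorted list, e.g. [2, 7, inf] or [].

(a, b) ≡ (-255255, 130) mod (ℚ^×)²; places V = {2, 3, 5, 7, 11, 13, 17, 23, ∞}.
(a,b)_∞: sgn(-255255)=−, sgn(130)=+, so +1.
(a,b)_3: α=9, u≡1; β=8, v≡1 (mod 3); (1|3)=+1, (1|3)=+1; sign (−1)^0·+1^8·+1^9 = +1.
(a,b)_17: α=3, u≡15; β=2, v≡12 (mod 17); (15|17)=+1, (12|17)=-1; sign (−1)^0·+1^2·-1^3 = -1.
(a,b)_11: α=3, u≡3; β=4, v≡5 (mod 11); (3|11)=+1, (5|11)=+1; sign (−1)^0·+1^4·+1^3 = +1.
(a,b)_23: α=-6, u≡10; β=-4, v≡15 (mod 23); (10|23)=-1, (15|23)=-1; sign (−1)^0·-1^-4·-1^-6 = +1.
(a,b)_13: α=1, u≡2; β=1, v≡12 (mod 13); (2|13)=-1, (12|13)=+1; sign (−1)^0·-1^1·+1^1 = -1.
(a,b)_5: α=1, u≡4; β=-3, v≡4 (mod 5); (4|5)=+1, (4|5)=+1; sign (−1)^0·+1^-3·+1^1 = +1.
(a,b)_2: α=22, β=15; u≡1, v≡1 (mod 8); ε(u)ε(v)=0·0, αω(v)=22·0, βω(u)=15·0; sum ≡ 0  ⇒  +1.
(a,b)_7: α=-9, u≡3; β=-6, v≡1 (mod 7); (3|7)=-1, (1|7)=+1; sign (−1)^0·-1^-6·+1^-9 = +1.
(-255255, 130 / ℚ) ramifies at {13, 17}: a division algebra.

[13, 17]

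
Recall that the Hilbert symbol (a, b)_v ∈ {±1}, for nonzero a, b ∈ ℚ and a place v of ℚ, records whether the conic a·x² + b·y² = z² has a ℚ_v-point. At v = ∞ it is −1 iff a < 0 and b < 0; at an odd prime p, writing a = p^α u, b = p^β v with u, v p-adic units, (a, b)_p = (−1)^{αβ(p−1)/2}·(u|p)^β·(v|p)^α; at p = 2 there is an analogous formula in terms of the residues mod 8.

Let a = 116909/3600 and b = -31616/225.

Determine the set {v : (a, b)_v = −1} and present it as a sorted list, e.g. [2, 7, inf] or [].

(a, b) ≡ (221, -494) mod (ℚ^×)²; places V = {2, 3, 5, 13, 17, 19, 23, ∞}.
(a,b)_17: α=1, u≡2; β=0, v≡1 (mod 17); (2|17)=+1, (1|17)=+1; sign (−1)^0·+1^0·+1^1 = +1.
(a,b)_∞: sgn(221)=+, sgn(-494)=−, so +1.
(a,b)_23: α=2, u≡5; β=0, v≡12 (mod 23); (5|23)=-1, (12|23)=+1; sign (−1)^0·-1^0·+1^2 = +1.
(a,b)_3: α=-2, u≡2; β=-2, v≡1 (mod 3); (2|3)=-1, (1|3)=+1; sign (−1)^0·-1^-2·+1^-2 = +1.
(a,b)_5: α=-2, u≡1; β=-2, v≡1 (mod 5); (1|5)=+1, (1|5)=+1; sign (−1)^0·+1^-2·+1^-2 = +1.
(a,b)_13: α=1, u≡3; β=1, v≡3 (mod 13); (3|13)=+1, (3|13)=+1; sign (−1)^0·+1^1·+1^1 = +1.
(a,b)_19: α=0, u≡15; β=1, v≡10 (mod 19); (15|19)=-1, (10|19)=-1; sign (−1)^0·-1^1·-1^0 = -1.
(a,b)_2: α=-4, β=7; u≡5, v≡1 (mod 8); ε(u)ε(v)=0·0, αω(v)=-4·0, βω(u)=7·1; sum ≡ 1  ⇒  -1.
(221, -494 / ℚ) ramifies at {2, 19}: a division algebra.

[2, 19]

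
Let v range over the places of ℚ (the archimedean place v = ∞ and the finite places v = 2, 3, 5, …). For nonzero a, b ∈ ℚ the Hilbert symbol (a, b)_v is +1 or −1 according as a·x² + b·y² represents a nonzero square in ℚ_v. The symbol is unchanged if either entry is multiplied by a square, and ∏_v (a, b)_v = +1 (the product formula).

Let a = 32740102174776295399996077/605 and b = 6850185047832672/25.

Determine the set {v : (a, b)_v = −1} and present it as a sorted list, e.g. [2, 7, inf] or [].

Mod squares: a ≡ 62985, b ≡ 6118. Check v ∈ {∞, 2, 3, 5, 7, 11, 13, 17, 19, 23}.
v=7: a=7^6·(≡3), b=7^3·(≡5) mod 7; (3|7)=-1, (5|7)=-1; (−1)^{6·3·3}·(-1)^3·(-1)^6 = -1.
v=5: a=5^-1·(≡2), b=5^-2·(≡2) mod 5; (2|5)=-1, (2|5)=-1; (−1)^{-1·-2·2}·(-1)^-2·(-1)^-1 = -1.
v=2: v_2(a)=0, v_2(b)=5; units ≡ 1, 3 (mod 8); ε·ε+αω+βω = 0·1+0·1+5·0 ≡ 0  ⇒  (a,b)_2 = +1.
v=3: a=3^9·(≡1), b=3^4·(≡1) mod 3; (1|3)=+1, (1|3)=+1; (−1)^{9·4·1}·(+1)^4·(+1)^9 = +1.
v=∞: 62985 > 0 and 6118 > 0  ⇒  (a,b)_∞ = +1.
v=13: a=13^3·(≡10), b=13^2·(≡6) mod 13; (10|13)=+1, (6|13)=-1; (−1)^{3·2·6}·(+1)^2·(-1)^3 = -1.
v=19: a=19^5·(≡1), b=19^3·(≡8) mod 19; (1|19)=+1, (8|19)=-1; (−1)^{5·3·9}·(+1)^3·(-1)^5 = +1.
v=11: a=11^-2·(≡10), b=11^0·(≡6) mod 11; (10|11)=-1, (6|11)=-1; (−1)^{-2·0·5}·(-1)^0·(-1)^-2 = +1.
v=23: a=23^2·(≡10), b=23^1·(≡6) mod 23; (10|23)=-1, (6|23)=+1; (−1)^{2·1·11}·(-1)^1·(+1)^2 = -1.
v=17: a=17^3·(≡16), b=17^2·(≡9) mod 17; (16|17)=+1, (9|17)=+1; (−1)^{3·2·8}·(+1)^2·(+1)^3 = +1.
|Ram(62985, 6118)| = 4, even; anisotropic at {5, 7, 13, 23}.

[5, 7, 13, 23]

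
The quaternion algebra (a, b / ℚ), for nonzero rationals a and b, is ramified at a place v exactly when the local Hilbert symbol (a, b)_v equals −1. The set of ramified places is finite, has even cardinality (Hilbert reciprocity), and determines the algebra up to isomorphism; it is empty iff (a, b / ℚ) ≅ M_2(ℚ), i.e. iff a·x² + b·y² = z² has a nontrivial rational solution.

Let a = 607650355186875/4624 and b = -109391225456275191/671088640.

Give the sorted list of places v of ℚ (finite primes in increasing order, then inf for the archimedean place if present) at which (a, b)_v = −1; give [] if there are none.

[2, 3, 11, 13]

(a, b) ≡ (11, -390) mod (ℚ^×)²; places V = {2, 3, 5, 7, 11, 13, 17, 29, 43, ∞}.
(a,b)_29: α=0, u≡3; β=2, v≡7 (mod 29); (3|29)=-1, (7|29)=+1; sign (−1)^0·-1^2·+1^0 = +1.
(a,b)_3: α=6, u≡2; β=7, v≡2 (mod 3); (2|3)=-1, (2|3)=-1; sign (−1)^0·-1^7·-1^6 = -1.
(a,b)_17: α=-2, u≡10; β=0, v≡15 (mod 17); (10|17)=-1, (15|17)=+1; sign (−1)^0·-1^0·+1^-2 = +1.
(a,b)_7: α=2, u≡1; β=0, v≡1 (mod 7); (1|7)=+1, (1|7)=+1; sign (−1)^0·+1^0·+1^2 = +1.
(a,b)_43: α=0, u≡17; β=2, v≡31 (mod 43); (17|43)=+1, (31|43)=+1; sign (−1)^0·+1^2·+1^0 = +1.
(a,b)_∞: sgn(11)=+, sgn(-390)=−, so +1.
(a,b)_5: α=4, u≡1; β=-1, v≡3 (mod 5); (1|5)=+1, (3|5)=-1; sign (−1)^0·+1^-1·-1^4 = +1.
(a,b)_13: α=2, u≡2; β=3, v≡4 (mod 13); (2|13)=-1, (4|13)=+1; sign (−1)^0·-1^3·+1^2 = -1.
(a,b)_11: α=5, u≡3; β=4, v≡7 (mod 11); (3|11)=+1, (7|11)=-1; sign (−1)^0·+1^4·-1^5 = -1.
(a,b)_2: α=-4, β=-27; u≡3, v≡5 (mod 8); ε(u)ε(v)=1·0, αω(v)=-4·1, βω(u)=-27·1; sum ≡ 1  ⇒  -1.
|Ram(11, -390)| = 4, even; anisotropic at {2, 3, 11, 13}.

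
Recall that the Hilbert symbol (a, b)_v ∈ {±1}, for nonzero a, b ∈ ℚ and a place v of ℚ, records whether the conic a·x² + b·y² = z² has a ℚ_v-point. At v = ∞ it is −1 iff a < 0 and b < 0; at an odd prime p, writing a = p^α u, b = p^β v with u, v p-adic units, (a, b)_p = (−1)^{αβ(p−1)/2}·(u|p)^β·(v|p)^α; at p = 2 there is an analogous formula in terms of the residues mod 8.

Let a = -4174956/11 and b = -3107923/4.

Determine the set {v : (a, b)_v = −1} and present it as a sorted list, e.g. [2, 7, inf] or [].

[3, 7, 11, 31, 41, inf]

(a, b) ≡ (-1275681, -63427) mod (ℚ^×)²; places V = {2, 3, 7, 11, 13, 17, 29, 31, 41, 43, ∞}.
(a,b)_3: α=3, u≡2; β=0, v≡2 (mod 3); (2|3)=-1, (2|3)=-1; sign (−1)^0·-1^0·-1^3 = -1.
(a,b)_∞: sgn(-1275681)=−, sgn(-63427)=−, so -1.
(a,b)_2: α=2, β=-2; u≡7, v≡5 (mod 8); ε(u)ε(v)=1·0, αω(v)=2·1, βω(u)=-2·0; sum ≡ 0  ⇒  +1.
(a,b)_29: α=1, u≡23; β=0, v≡9 (mod 29); (23|29)=+1, (9|29)=+1; sign (−1)^0·+1^0·+1^1 = +1.
(a,b)_7: α=0, u≡3; β=3, v≡1 (mod 7); (3|7)=-1, (1|7)=+1; sign (−1)^0·-1^3·+1^0 = -1.
(a,b)_13: α=0, u≡3; β=1, v≡3 (mod 13); (3|13)=+1, (3|13)=+1; sign (−1)^0·+1^1·+1^0 = +1.
(a,b)_43: α=1, u≡8; β=0, v≡40 (mod 43); (8|43)=-1, (40|43)=+1; sign (−1)^0·-1^0·+1^1 = +1.
(a,b)_31: α=1, u≡13; β=0, v≡11 (mod 31); (13|31)=-1, (11|31)=-1; sign (−1)^0·-1^0·-1^1 = -1.
(a,b)_41: α=0, u≡3; β=1, v≡22 (mod 41); (3|41)=-1, (22|41)=-1; sign (−1)^0·-1^1·-1^0 = -1.
(a,b)_17: α=0, u≡16; β=1, v≡4 (mod 17); (16|17)=+1, (4|17)=+1; sign (−1)^0·+1^1·+1^0 = +1.
(a,b)_11: α=-1, u≡6; β=0, v≡7 (mod 11); (6|11)=-1, (7|11)=-1; sign (−1)^0·-1^0·-1^-1 = -1.
|Ram(-1275681, -63427)| = 6, even; anisotropic at {3, 7, 11, 31, 41, ∞}.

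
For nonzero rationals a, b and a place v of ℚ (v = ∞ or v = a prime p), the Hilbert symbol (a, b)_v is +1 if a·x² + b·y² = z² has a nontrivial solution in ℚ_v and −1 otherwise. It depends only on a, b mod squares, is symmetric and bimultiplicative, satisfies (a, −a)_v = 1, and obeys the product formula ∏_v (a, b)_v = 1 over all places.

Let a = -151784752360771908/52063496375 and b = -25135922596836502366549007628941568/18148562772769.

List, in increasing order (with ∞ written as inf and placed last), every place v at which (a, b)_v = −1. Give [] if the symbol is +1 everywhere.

(a, b) ≡ (-20694135, -376257) mod (ℚ^×)²; places V = {2, 3, 5, 7, 11, 13, 19, 23, 29, 31, 41, 53, ∞}.
(a,b)_41: α=-1, u≡16; β=1, v≡30 (mod 41); (16|41)=+1, (30|41)=-1; sign (−1)^0·+1^1·-1^-1 = -1.
(a,b)_3: α=7, u≡2; β=7, v≡2 (mod 3); (2|3)=-1, (2|3)=-1; sign (−1)^1·-1^7·-1^7 = -1.
(a,b)_23: α=1, u≡14; β=3, v≡15 (mod 23); (14|23)=-1, (15|23)=-1; sign (−1)^1·-1^3·-1^1 = -1.
(a,b)_53: α=2, u≡35; β=4, v≡40 (mod 53); (35|53)=-1, (40|53)=+1; sign (−1)^0·-1^4·+1^2 = +1.
(a,b)_∞: sgn(-20694135)=−, sgn(-376257)=−, so -1.
(a,b)_19: α=1, u≡8; β=3, v≡8 (mod 19); (8|19)=-1, (8|19)=-1; sign (−1)^1·-1^3·-1^1 = -1.
(a,b)_7: α=5, u≡6; β=11, v≡4 (mod 7); (6|7)=-1, (4|7)=+1; sign (−1)^1·-1^11·+1^5 = +1.
(a,b)_2: α=2, β=8; u≡1, v≡7 (mod 8); ε(u)ε(v)=0·1, αω(v)=2·0, βω(u)=8·0; sum ≡ 0  ⇒  +1.
(a,b)_13: α=0, u≡11; β=-2, v≡6 (mod 13); (11|13)=-1, (6|13)=-1; sign (−1)^0·-1^-2·-1^0 = +1.
(a,b)_5: α=-3, u≡2; β=0, v≡3 (mod 5); (2|5)=-1, (3|5)=-1; sign (−1)^0·-1^0·-1^-3 = -1.
(a,b)_11: α=-1, u≡3; β=-2, v≡3 (mod 11); (3|11)=+1, (3|11)=+1; sign (−1)^0·+1^-2·+1^-1 = +1.
(a,b)_31: α=-4, u≡28; β=-6, v≡22 (mod 31); (28|31)=+1, (22|31)=-1; sign (−1)^0·+1^-6·-1^-4 = +1.
(a,b)_29: α=2, u≡22; β=2, v≡15 (mod 29); (22|29)=+1, (15|29)=-1; sign (−1)^0·+1^2·-1^2 = +1.
|Ram(-20694135, -376257)| = 6, even; anisotropic at {3, 5, 19, 23, 41, ∞}.

[3, 5, 19, 23, 41, inf]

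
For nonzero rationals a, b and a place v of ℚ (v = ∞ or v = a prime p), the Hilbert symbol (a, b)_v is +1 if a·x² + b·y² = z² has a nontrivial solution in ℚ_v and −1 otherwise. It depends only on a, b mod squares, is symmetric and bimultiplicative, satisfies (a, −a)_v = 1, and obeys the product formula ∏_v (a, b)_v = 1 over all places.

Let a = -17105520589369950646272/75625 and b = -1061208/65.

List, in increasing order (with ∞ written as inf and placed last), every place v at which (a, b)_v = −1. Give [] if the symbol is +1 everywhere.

[2, 5, 17, inf]

Mod squares: a ≡ -3, b ≡ -6630. Check v ∈ {∞, 2, 3, 5, 7, 11, 13, 17, 29}.
v=11: a=11^-2·(≡6), b=11^0·(≡5) mod 11; (6|11)=-1, (5|11)=+1; (−1)^{-2·0·5}·(-1)^0·(+1)^-2 = +1.
v=∞: -3 < 0 and -6630 < 0  ⇒  (a,b)_∞ = -1.
v=2: v_2(a)=12, v_2(b)=3; units ≡ 5, 5 (mod 8); ε·ε+αω+βω = 0·0+12·1+3·1 ≡ 1  ⇒  (a,b)_2 = -1.
v=29: a=29^2·(≡15), b=29^0·(≡15) mod 29; (15|29)=-1, (15|29)=-1; (−1)^{2·0·14}·(-1)^0·(-1)^2 = +1.
v=13: a=13^4·(≡1), b=13^-1·(≡12) mod 13; (1|13)=+1, (12|13)=+1; (−1)^{4·-1·6}·(+1)^-1·(+1)^4 = +1.
v=17: a=17^6·(≡5), b=17^3·(≡4) mod 17; (5|17)=-1, (4|17)=+1; (−1)^{6·3·8}·(-1)^3·(+1)^6 = -1.
v=5: a=5^-4·(≡3), b=5^-1·(≡4) mod 5; (3|5)=-1, (4|5)=+1; (−1)^{-4·-1·2}·(-1)^-1·(+1)^-4 = -1.
v=3: a=3^1·(≡2), b=3^3·(≡1) mod 3; (2|3)=-1, (1|3)=+1; (−1)^{1·3·1}·(-1)^3·(+1)^1 = +1.
v=7: a=7^4·(≡1), b=7^0·(≡3) mod 7; (1|7)=+1, (3|7)=-1; (−1)^{4·0·3}·(+1)^0·(-1)^4 = +1.
Ram(-3, -6630) = {2, 5, 17, ∞}; no ℚ_2-point on the conic.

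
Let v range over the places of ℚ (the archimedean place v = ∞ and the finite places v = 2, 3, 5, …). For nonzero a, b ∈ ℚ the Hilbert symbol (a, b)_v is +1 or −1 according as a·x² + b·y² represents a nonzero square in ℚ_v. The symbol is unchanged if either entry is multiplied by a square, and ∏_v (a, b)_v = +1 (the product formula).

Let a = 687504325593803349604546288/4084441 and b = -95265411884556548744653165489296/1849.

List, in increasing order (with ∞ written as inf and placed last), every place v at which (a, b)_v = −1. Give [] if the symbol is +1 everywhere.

[2, 13]

Mod squares: a ≡ 247, b ≡ -561. Check v ∈ {∞, 2, 3, 11, 13, 17, 19, 23, 31, 37, 43, 47}.
v=43: a=43^-2·(≡33), b=43^-2·(≡6) mod 43; (33|43)=-1, (6|43)=+1; (−1)^{-2·-2·21}·(-1)^-2·(+1)^-2 = +1.
v=∞: 247 > 0 and -561 < 0  ⇒  (a,b)_∞ = +1.
v=11: a=11^4·(≡9), b=11^5·(≡3) mod 11; (9|11)=+1, (3|11)=+1; (−1)^{4·5·5}·(+1)^5·(+1)^4 = +1.
v=31: a=31^2·(≡26), b=31^2·(≡4) mod 31; (26|31)=-1, (4|31)=+1; (−1)^{2·2·15}·(-1)^2·(+1)^2 = +1.
v=2: v_2(a)=4, v_2(b)=4; units ≡ 7, 7 (mod 8); ε·ε+αω+βω = 1·1+4·0+4·0 ≡ 1  ⇒  (a,b)_2 = -1.
v=3: a=3^0·(≡1), b=3^1·(≡2) mod 3; (1|3)=+1, (2|3)=-1; (−1)^{0·1·1}·(+1)^1·(-1)^0 = +1.
v=19: a=19^3·(≡14), b=19^4·(≡1) mod 19; (14|19)=-1, (1|19)=+1; (−1)^{3·4·9}·(-1)^4·(+1)^3 = +1.
v=37: a=37^2·(≡9), b=37^2·(≡13) mod 37; (9|37)=+1, (13|37)=-1; (−1)^{2·2·18}·(+1)^2·(-1)^2 = +1.
v=23: a=23^6·(≡14), b=23^6·(≡20) mod 23; (14|23)=-1, (20|23)=-1; (−1)^{6·6·11}·(-1)^6·(-1)^6 = +1.
v=13: a=13^3·(≡5), b=13^4·(≡8) mod 13; (5|13)=-1, (8|13)=-1; (−1)^{3·4·6}·(-1)^4·(-1)^3 = -1.
v=47: a=47^-2·(≡9), b=47^0·(≡42) mod 47; (9|47)=+1, (42|47)=+1; (−1)^{-2·0·23}·(+1)^0·(+1)^-2 = +1.
v=17: a=17^0·(≡4), b=17^1·(≡15) mod 17; (4|17)=+1, (15|17)=+1; (−1)^{0·1·8}·(+1)^1·(+1)^0 = +1.
|Ram(247, -561)| = 2, even; anisotropic at {2, 13}.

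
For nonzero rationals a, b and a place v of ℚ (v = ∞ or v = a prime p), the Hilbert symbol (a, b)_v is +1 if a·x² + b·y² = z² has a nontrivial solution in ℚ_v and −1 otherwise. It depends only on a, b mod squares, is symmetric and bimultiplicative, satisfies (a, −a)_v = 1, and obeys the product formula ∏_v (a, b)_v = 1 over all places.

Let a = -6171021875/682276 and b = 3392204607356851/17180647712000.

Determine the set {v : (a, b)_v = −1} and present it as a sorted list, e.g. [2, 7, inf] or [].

(a, b) ≡ (-3515, 95) mod (ℚ^×)²; places V = {2, 5, 7, 11, 13, 17, 19, 29, 37, 41, 43, 47, 53, 59, ∞}.
(a,b)_19: α=1, u≡6; β=1, v≡7 (mod 19); (6|19)=+1, (7|19)=+1; sign (−1)^1·+1^1·+1^1 = -1.
(a,b)_11: α=0, u≡4; β=2, v≡10 (mod 11); (4|11)=+1, (10|11)=-1; sign (−1)^0·+1^2·-1^0 = +1.
(a,b)_41: α=0, u≡30; β=2, v≡12 (mod 41); (30|41)=-1, (12|41)=-1; sign (−1)^0·-1^2·-1^0 = +1.
(a,b)_17: α=0, u≡15; β=-2, v≡14 (mod 17); (15|17)=+1, (14|17)=-1; sign (−1)^0·+1^-2·-1^0 = +1.
(a,b)_37: α=1, u≡26; β=0, v≡4 (mod 37); (26|37)=+1, (4|37)=+1; sign (−1)^0·+1^0·+1^1 = +1.
(a,b)_13: α=0, u≡6; β=2, v≡9 (mod 13); (6|13)=-1, (9|13)=+1; sign (−1)^0·-1^2·+1^0 = +1.
(a,b)_5: α=5, u≡3; β=-3, v≡1 (mod 5); (3|5)=-1, (1|5)=+1; sign (−1)^0·-1^-3·+1^5 = -1.
(a,b)_∞: sgn(-3515)=−, sgn(95)=+, so +1.
(a,b)_7: α=-2, u≡3; β=0, v≡2 (mod 7); (3|7)=-1, (2|7)=+1; sign (−1)^0·-1^0·+1^-2 = +1.
(a,b)_43: α=0, u≡14; β=2, v≡17 (mod 43); (14|43)=+1, (17|43)=+1; sign (−1)^0·+1^2·+1^0 = +1.
(a,b)_59: α=-2, u≡9; β=0, v≡3 (mod 59); (9|59)=+1, (3|59)=+1; sign (−1)^0·+1^0·+1^-2 = +1.
(a,b)_2: α=-2, β=-8; u≡5, v≡7 (mod 8); ε(u)ε(v)=0·1, αω(v)=-2·0, βω(u)=-8·1; sum ≡ 0  ⇒  +1.
(a,b)_29: α=0, u≡28; β=-2, v≡14 (mod 29); (28|29)=+1, (14|29)=-1; sign (−1)^0·+1^-2·-1^0 = +1.
(a,b)_53: α=2, u≡4; β=2, v≡38 (mod 53); (4|53)=+1, (38|53)=+1; sign (−1)^0·+1^2·+1^2 = +1.
(a,b)_47: α=0, u≡22; β=-2, v≡12 (mod 47); (22|47)=-1, (12|47)=+1; sign (−1)^0·-1^-2·+1^0 = +1.
Ram(-3515, 95) = {5, 19}; no ℚ_5-point on the conic.

[5, 19]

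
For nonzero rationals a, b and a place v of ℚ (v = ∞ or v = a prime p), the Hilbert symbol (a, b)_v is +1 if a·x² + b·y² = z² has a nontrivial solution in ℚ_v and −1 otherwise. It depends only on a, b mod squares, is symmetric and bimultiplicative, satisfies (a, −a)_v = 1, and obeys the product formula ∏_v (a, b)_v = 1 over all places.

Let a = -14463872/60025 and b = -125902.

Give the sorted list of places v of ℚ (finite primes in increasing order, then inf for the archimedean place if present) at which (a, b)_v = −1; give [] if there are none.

[23, inf]

Mod squares: a ≡ -782, b ≡ -238. Check v ∈ {∞, 2, 5, 7, 17, 23}.
v=5: a=5^-2·(≡3), b=5^0·(≡3) mod 5; (3|5)=-1, (3|5)=-1; (−1)^{-2·0·2}·(-1)^0·(-1)^-2 = +1.
v=∞: -782 < 0 and -238 < 0  ⇒  (a,b)_∞ = -1.
v=17: a=17^3·(≡10), b=17^1·(≡6) mod 17; (10|17)=-1, (6|17)=-1; (−1)^{3·1·8}·(-1)^1·(-1)^3 = +1.
v=7: a=7^-4·(≡1), b=7^1·(≡4) mod 7; (1|7)=+1, (4|7)=+1; (−1)^{-4·1·3}·(+1)^1·(+1)^-4 = +1.
v=2: v_2(a)=7, v_2(b)=1; units ≡ 1, 1 (mod 8); ε·ε+αω+βω = 0·0+7·0+1·0 ≡ 0  ⇒  (a,b)_2 = +1.
v=23: a=23^1·(≡18), b=23^2·(≡15) mod 23; (18|23)=+1, (15|23)=-1; (−1)^{1·2·11}·(+1)^2·(-1)^1 = -1.
|Ram(-782, -238)| = 2, even; anisotropic at {23, ∞}.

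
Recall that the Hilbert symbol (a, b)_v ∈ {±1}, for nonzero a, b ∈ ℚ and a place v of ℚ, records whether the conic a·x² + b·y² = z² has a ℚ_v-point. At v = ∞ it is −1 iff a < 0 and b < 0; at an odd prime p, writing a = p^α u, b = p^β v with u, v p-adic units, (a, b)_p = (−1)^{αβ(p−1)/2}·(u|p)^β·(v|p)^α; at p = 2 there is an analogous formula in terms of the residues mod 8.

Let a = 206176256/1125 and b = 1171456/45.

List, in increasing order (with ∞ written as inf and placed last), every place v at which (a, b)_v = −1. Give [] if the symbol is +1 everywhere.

[2, 13]

Mod squares: a ≡ 130, b ≡ 1430. Check v ∈ {∞, 2, 3, 5, 11, 13}.
v=13: a=13^1·(≡9), b=13^1·(≡8) mod 13; (9|13)=+1, (8|13)=-1; (−1)^{1·1·6}·(+1)^1·(-1)^1 = -1.
v=∞: 130 > 0 and 1430 > 0  ⇒  (a,b)_∞ = +1.
v=11: a=11^2·(≡1), b=11^1·(≡5) mod 11; (1|11)=+1, (5|11)=+1; (−1)^{2·1·5}·(+1)^1·(+1)^2 = +1.
v=3: a=3^-2·(≡1), b=3^-2·(≡2) mod 3; (1|3)=+1, (2|3)=-1; (−1)^{-2·-2·1}·(+1)^-2·(-1)^-2 = +1.
v=2: v_2(a)=17, v_2(b)=13; units ≡ 1, 3 (mod 8); ε·ε+αω+βω = 0·1+17·1+13·0 ≡ 1  ⇒  (a,b)_2 = -1.
v=5: a=5^-3·(≡4), b=5^-1·(≡4) mod 5; (4|5)=+1, (4|5)=+1; (−1)^{-3·-1·2}·(+1)^-1·(+1)^-3 = +1.
Ram(130, 1430) = {2, 13}; no ℚ_2-point on the conic.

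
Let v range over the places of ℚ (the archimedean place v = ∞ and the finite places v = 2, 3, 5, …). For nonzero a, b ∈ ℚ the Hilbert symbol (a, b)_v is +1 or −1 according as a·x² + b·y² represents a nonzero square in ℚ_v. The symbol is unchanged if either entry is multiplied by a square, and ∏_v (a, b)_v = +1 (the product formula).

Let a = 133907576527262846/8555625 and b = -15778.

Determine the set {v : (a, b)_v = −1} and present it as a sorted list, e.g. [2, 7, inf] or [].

Mod squares: a ≡ 14, b ≡ -322. Check v ∈ {∞, 2, 3, 5, 7, 11, 13, 23}.
v=23: a=23^4·(≡5), b=23^1·(≡4) mod 23; (5|23)=-1, (4|23)=+1; (−1)^{4·1·11}·(-1)^1·(+1)^4 = -1.
v=5: a=5^-4·(≡4), b=5^0·(≡2) mod 5; (4|5)=+1, (2|5)=-1; (−1)^{-4·0·2}·(+1)^0·(-1)^-4 = +1.
v=11: a=11^2·(≡3), b=11^0·(≡7) mod 11; (3|11)=+1, (7|11)=-1; (−1)^{2·0·5}·(+1)^0·(-1)^2 = +1.
v=13: a=13^-2·(≡3), b=13^0·(≡4) mod 13; (3|13)=+1, (4|13)=+1; (−1)^{-2·0·6}·(+1)^0·(+1)^-2 = +1.
v=2: v_2(a)=1, v_2(b)=1; units ≡ 7, 7 (mod 8); ε·ε+αω+βω = 1·1+1·0+1·0 ≡ 1  ⇒  (a,b)_2 = -1.
v=∞: 14 > 0 and -322 < 0  ⇒  (a,b)_∞ = +1.
v=3: a=3^-4·(≡2), b=3^0·(≡2) mod 3; (2|3)=-1, (2|3)=-1; (−1)^{-4·0·1}·(-1)^0·(-1)^-4 = +1.
v=7: a=7^11·(≡1), b=7^3·(≡3) mod 7; (1|7)=+1, (3|7)=-1; (−1)^{11·3·3}·(+1)^3·(-1)^11 = +1.
|Ram(14, -322)| = 2, even; anisotropic at {2, 23}.

[2, 23]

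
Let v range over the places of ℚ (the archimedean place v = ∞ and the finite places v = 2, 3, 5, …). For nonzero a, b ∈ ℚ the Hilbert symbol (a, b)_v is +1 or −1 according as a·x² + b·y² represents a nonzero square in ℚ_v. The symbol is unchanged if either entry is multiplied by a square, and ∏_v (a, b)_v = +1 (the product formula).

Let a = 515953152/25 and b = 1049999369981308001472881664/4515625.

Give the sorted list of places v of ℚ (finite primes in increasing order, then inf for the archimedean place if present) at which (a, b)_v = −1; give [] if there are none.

Mod squares: a ≡ 24882, b ≡ 12441. Check v ∈ {∞, 2, 3, 5, 7, 11, 13, 17, 29}.
v=17: a=17^0·(≡3), b=17^-2·(≡3) mod 17; (3|17)=-1, (3|17)=-1; (−1)^{0·-2·8}·(-1)^-2·(-1)^0 = +1.
v=29: a=29^1·(≡3), b=29^3·(≡9) mod 29; (3|29)=-1, (9|29)=+1; (−1)^{1·3·14}·(-1)^3·(+1)^1 = -1.
v=13: a=13^1·(≡10), b=13^5·(≡5) mod 13; (10|13)=+1, (5|13)=-1; (−1)^{1·5·6}·(+1)^5·(-1)^1 = -1.
v=∞: 24882 > 0 and 12441 > 0  ⇒  (a,b)_∞ = +1.
v=7: a=7^0·(≡2), b=7^2·(≡2) mod 7; (2|7)=+1, (2|7)=+1; (−1)^{0·2·3}·(+1)^2·(+1)^0 = +1.
v=3: a=3^5·(≡2), b=3^15·(≡1) mod 3; (2|3)=-1, (1|3)=+1; (−1)^{5·15·1}·(-1)^15·(+1)^5 = +1.
v=2: v_2(a)=9, v_2(b)=10; units ≡ 1, 1 (mod 8); ε·ε+αω+βω = 0·0+9·0+10·0 ≡ 0  ⇒  (a,b)_2 = +1.
v=11: a=11^1·(≡6), b=11^5·(≡3) mod 11; (6|11)=-1, (3|11)=+1; (−1)^{1·5·5}·(-1)^5·(+1)^1 = +1.
v=5: a=5^-2·(≡2), b=5^-6·(≡1) mod 5; (2|5)=-1, (1|5)=+1; (−1)^{-2·-6·2}·(-1)^-6·(+1)^-2 = +1.
|Ram(24882, 12441)| = 2, even; anisotropic at {13, 29}.

[13, 29]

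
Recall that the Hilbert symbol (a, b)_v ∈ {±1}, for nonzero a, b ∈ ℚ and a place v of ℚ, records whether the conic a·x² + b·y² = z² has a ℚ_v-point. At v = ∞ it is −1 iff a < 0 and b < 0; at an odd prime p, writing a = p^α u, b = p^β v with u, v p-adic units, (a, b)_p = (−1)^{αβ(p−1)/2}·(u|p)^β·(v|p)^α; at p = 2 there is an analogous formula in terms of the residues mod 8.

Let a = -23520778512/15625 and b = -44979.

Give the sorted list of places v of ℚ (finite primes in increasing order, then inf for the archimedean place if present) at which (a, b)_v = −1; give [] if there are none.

[3, 29, 47, inf]

(a, b) ≡ (-35673, -44979) mod (ℚ^×)²; places V = {2, 3, 5, 7, 11, 23, 29, 47, ∞}.
(a,b)_∞: sgn(-35673)=−, sgn(-44979)=−, so -1.
(a,b)_7: α=2, u≡5; β=0, v≡3 (mod 7); (5|7)=-1, (3|7)=-1; sign (−1)^0·-1^0·-1^2 = +1.
(a,b)_29: α=2, u≡15; β=1, v≡15 (mod 29); (15|29)=-1, (15|29)=-1; sign (−1)^0·-1^1·-1^2 = -1.
(a,b)_11: α=1, u≡6; β=1, v≡3 (mod 11); (6|11)=-1, (3|11)=+1; sign (−1)^1·-1^1·+1^1 = +1.
(a,b)_47: α=1, u≡22; β=1, v≡30 (mod 47); (22|47)=-1, (30|47)=-1; sign (−1)^1·-1^1·-1^1 = -1.
(a,b)_2: α=4, β=0; u≡7, v≡5 (mod 8); ε(u)ε(v)=1·0, αω(v)=4·1, βω(u)=0·0; sum ≡ 0  ⇒  +1.
(a,b)_5: α=-6, u≡3; β=0, v≡1 (mod 5); (3|5)=-1, (1|5)=+1; sign (−1)^0·-1^0·+1^-6 = +1.
(a,b)_3: α=1, u≡1; β=1, v≡1 (mod 3); (1|3)=+1, (1|3)=+1; sign (−1)^1·+1^1·+1^1 = -1.
(a,b)_23: α=1, u≡2; β=0, v≡9 (mod 23); (2|23)=+1, (9|23)=+1; sign (−1)^0·+1^0·+1^1 = +1.
Ram(-35673, -44979) = {3, 29, 47, ∞}; no ℚ_3-point on the conic.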